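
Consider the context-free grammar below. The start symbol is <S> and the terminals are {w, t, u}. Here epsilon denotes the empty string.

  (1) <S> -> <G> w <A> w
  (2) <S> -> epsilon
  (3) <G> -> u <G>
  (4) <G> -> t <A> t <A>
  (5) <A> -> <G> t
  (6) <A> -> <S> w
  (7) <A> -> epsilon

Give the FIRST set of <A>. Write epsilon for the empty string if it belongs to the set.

{epsilon, t, u, w}

FIRST(<G>): from <G>->u <G> we get {u}; from <G>->t <A> t <A> we get {t}. So FIRST(<G>) = {t, u}.
FIRST(<S>): from <S>-><G> w <A> w we get {t, u}; from <S>->epsilon we get {epsilon}. So FIRST(<S>) = {epsilon, t, u}.
FIRST(<A>): from <A>-><G> t we get {t, u}; from <A>-><S> w we get {t, u, w}; from <A>->epsilon we get {epsilon}. So FIRST(<A>) = {epsilon, t, u, w}.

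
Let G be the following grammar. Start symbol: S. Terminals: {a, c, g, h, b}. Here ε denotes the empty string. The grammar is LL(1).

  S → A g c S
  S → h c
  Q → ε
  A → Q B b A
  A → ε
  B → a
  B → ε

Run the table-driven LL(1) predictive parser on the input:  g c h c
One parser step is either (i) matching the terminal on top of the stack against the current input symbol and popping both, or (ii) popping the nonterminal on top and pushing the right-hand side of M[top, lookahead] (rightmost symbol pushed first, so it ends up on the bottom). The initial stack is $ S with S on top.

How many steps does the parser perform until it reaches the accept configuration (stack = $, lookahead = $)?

7

step 1: stack=$ S  input=g c h c $  — expand S → A g c S
step 2: stack=$ S c g A  input=g c h c $  — expand A → ε
step 3: stack=$ S c g  input=g c h c $  — match g
step 4: stack=$ S c  input=c h c $  — match c
step 5: stack=$ S  input=h c $  — expand S → h c
step 6: stack=$ c h  input=h c $  — match h
step 7: stack=$ c  input=c $  — match c
Accept reached after 7 steps.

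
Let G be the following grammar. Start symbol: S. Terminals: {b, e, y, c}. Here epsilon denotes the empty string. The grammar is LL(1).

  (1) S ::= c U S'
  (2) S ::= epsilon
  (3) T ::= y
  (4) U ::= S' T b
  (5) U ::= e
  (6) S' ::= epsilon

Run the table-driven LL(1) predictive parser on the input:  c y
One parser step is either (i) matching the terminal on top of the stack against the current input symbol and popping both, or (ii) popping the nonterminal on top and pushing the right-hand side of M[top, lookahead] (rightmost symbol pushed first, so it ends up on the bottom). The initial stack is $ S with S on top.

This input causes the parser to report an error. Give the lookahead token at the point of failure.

$

     Stack        Input  Action
  1  $ S          c y $  expand S ::= c U S'
  2  $ S' U c     c y $  match c
  3  $ S' U       y $    expand U ::= S' T b
  4  $ S' b T S'  y $    expand S' ::= epsilon
  5  $ S' b T     y $    expand T ::= y
  6  $ S' b y     y $    match y
  7  $ S' b       $      error: top is terminal b but lookahead is $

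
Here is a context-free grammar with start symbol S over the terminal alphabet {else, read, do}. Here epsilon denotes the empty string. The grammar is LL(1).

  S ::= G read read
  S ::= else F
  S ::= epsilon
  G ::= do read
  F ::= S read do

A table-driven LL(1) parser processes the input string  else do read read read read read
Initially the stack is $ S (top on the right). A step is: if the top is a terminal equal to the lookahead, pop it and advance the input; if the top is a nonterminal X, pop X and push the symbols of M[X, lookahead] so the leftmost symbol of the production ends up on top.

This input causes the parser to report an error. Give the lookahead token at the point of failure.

step 1: stack=$ S  input=else do read read read read read $  — expand S ::= else F
step 2: stack=$ F else  input=else do read read read read read $  — match else
step 3: stack=$ F  input=do read read read read read $  — expand F ::= S read do
step 4: stack=$ do read S  input=do read read read read read $  — expand S ::= G read read
step 5: stack=$ do read read read G  input=do read read read read read $  — expand G ::= do read
step 6: stack=$ do read read read read do  input=do read read read read read $  — match do
step 7: stack=$ do read read read read  input=read read read read read $  — match read
step 8: stack=$ do read read read  input=read read read read $  — match read
step 9: stack=$ do read read  input=read read read $  — match read
step 10: stack=$ do read  input=read read $  — match read
step 11: stack=$ do  input=read $  — error: top is terminal do but lookahead is read

read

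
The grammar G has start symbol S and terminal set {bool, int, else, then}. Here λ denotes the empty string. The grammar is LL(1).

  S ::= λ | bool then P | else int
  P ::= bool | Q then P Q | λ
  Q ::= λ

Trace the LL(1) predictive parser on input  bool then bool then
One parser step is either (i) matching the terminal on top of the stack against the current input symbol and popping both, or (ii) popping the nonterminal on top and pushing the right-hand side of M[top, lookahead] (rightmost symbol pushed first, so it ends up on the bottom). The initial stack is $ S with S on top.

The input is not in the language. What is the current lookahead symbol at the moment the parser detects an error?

     Stack          Input                  Action
  1  $ S            bool then bool then $  expand S ::= bool then P
  2  $ P then bool  bool then bool then $  match bool
  3  $ P then       then bool then $       match then
  4  $ P            bool then $            expand P ::= bool
  5  $ bool         bool then $            match bool
  6  $              then $                 error: stack empty but input remains

then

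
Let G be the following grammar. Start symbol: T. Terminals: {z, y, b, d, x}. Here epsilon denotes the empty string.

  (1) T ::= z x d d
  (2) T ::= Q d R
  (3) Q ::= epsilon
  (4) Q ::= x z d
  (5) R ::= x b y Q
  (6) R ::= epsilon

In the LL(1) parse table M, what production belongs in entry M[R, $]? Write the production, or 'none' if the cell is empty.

R ::= epsilon

FIRST(Q): from Q::=epsilon we get {epsilon}; from Q::=x z d we get {x}. So FIRST(Q) = {epsilon, x}.
FIRST(R): from R::=x b y Q we get {x}; from R::=epsilon we get {epsilon}. So FIRST(R) = {epsilon, x}.
FIRST(T): from T::=z x d d we get {z}; from T::=Q d R we get {d, x}. So FIRST(T) = {d, x, z}.
FOLLOW(T) includes $ since T is the start symbol.
FOLLOW(T): T appears on no right-hand side. Thus FOLLOW(T) = {$}.
FOLLOW(R): in T::=Q d R, the suffix after R is empty, so FOLLOW(R) ⊇ FOLLOW(T) = {$}. Thus FOLLOW(R) = {$}.
For R ::= x b y Q: FIRST(x b y Q) = {x}, so it goes in M[R, t] for t ∈ {x}.
For R ::= epsilon: FIRST(epsilon) = {epsilon}, so it goes in M[R, t] for t ∈ {}; since epsilon ∈ FIRST, also for every t ∈ FOLLOW(R) = {$}.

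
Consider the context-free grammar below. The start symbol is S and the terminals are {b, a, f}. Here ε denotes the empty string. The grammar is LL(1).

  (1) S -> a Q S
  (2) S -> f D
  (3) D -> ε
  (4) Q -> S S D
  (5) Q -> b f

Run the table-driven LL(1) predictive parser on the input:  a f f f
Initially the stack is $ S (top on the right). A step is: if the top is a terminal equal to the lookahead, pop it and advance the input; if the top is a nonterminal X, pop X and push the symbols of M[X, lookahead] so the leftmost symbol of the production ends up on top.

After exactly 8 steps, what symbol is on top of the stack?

D

     Stack        Input      Action
  1  $ S          a f f f $  expand S -> a Q S
  2  $ S Q a      a f f f $  match a
  3  $ S Q        f f f $    expand Q -> S S D
  4  $ S D S S    f f f $    expand S -> f D
  5  $ S D S D f  f f f $    match f
  6  $ S D S D    f f $      expand D -> ε
  7  $ S D S      f f $      expand S -> f D
  8  $ S D D f    f f $      match f
Stack after step 8: $ S D D (top = D).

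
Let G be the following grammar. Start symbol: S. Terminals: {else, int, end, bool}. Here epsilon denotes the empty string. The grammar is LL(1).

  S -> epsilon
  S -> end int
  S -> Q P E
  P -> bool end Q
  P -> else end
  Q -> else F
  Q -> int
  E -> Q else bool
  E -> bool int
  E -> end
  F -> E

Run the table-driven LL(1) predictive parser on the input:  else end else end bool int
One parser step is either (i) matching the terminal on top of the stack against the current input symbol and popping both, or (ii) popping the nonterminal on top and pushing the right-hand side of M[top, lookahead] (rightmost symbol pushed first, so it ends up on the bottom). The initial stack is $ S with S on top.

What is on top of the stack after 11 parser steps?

int

      Stack         Input                         Action
   1  $ S           else end else end bool int $  expand S -> Q P E
   2  $ E P Q       else end else end bool int $  expand Q -> else F
   3  $ E P F else  else end else end bool int $  match else
   4  $ E P F       end else end bool int $       expand F -> E
   5  $ E P E       end else end bool int $       expand E -> end
   6  $ E P end     end else end bool int $       match end
   7  $ E P         else end bool int $           expand P -> else end
   8  $ E end else  else end bool int $           match else
   9  $ E end       end bool int $                match end
  10  $ E           bool int $                    expand E -> bool int
  11  $ int bool    bool int $                    match bool
Stack after step 11: $ int (top = int).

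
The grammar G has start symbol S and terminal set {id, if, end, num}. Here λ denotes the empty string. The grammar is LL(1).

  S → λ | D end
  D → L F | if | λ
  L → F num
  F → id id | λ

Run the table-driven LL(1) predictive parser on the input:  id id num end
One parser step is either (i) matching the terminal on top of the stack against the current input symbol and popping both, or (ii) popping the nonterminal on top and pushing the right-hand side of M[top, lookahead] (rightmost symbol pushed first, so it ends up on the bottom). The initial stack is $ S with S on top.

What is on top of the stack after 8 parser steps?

end

     Stack              Input            Action
  1  $ S                id id num end $  expand S → D end
  2  $ end D            id id num end $  expand D → L F
  3  $ end F L          id id num end $  expand L → F num
  4  $ end F num F      id id num end $  expand F → id id
  5  $ end F num id id  id id num end $  match id
  6  $ end F num id     id num end $     match id
  7  $ end F num        num end $        match num
  8  $ end F            end $            expand F → λ
Stack after step 8: $ end (top = end).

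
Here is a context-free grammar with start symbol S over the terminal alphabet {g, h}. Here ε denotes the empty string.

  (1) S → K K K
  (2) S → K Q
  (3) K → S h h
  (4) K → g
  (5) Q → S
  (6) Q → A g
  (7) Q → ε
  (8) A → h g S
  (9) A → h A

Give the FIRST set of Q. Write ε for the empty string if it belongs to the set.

{ε, g, h}

FIRST(A): from A→h g S we get {h}; from A→h A we get {h}. So FIRST(A) = {h}.
FIRST(S): from S→K K K we get {g}; from S→K Q we get {g}. So FIRST(S) = {g}.
FIRST(K): from K→S h h we get {g}; from K→g we get {g}. So FIRST(K) = {g}.
FIRST(Q): from Q→S we get {g}; from Q→A g we get {h}; from Q→ε we get {ε}. So FIRST(Q) = {ε, g, h}.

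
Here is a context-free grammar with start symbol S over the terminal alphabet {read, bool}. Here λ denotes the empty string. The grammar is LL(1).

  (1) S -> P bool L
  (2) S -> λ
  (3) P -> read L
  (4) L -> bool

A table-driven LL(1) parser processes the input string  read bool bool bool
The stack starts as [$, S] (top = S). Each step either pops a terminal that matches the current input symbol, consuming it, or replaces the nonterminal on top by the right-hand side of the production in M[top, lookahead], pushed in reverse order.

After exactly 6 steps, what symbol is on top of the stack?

L

step 1: stack=$ S  input=read bool bool bool $  — expand S -> P bool L
step 2: stack=$ L bool P  input=read bool bool bool $  — expand P -> read L
step 3: stack=$ L bool L read  input=read bool bool bool $  — match read
step 4: stack=$ L bool L  input=bool bool bool $  — expand L -> bool
step 5: stack=$ L bool bool  input=bool bool bool $  — match bool
step 6: stack=$ L bool  input=bool bool $  — match bool
Stack after step 6: $ L (top = L).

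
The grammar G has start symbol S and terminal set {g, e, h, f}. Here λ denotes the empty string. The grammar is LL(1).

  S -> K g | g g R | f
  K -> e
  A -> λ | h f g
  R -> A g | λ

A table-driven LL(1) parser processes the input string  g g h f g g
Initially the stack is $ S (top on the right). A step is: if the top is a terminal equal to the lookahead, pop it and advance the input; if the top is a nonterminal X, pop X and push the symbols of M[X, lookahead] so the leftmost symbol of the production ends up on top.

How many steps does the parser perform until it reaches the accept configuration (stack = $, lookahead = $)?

9

     Stack      Input          Action
  1  $ S        g g h f g g $  expand S -> g g R
  2  $ R g g    g g h f g g $  match g
  3  $ R g      g h f g g $    match g
  4  $ R        h f g g $      expand R -> A g
  5  $ g A      h f g g $      expand A -> h f g
  6  $ g g f h  h f g g $      match h
  7  $ g g f    f g g $        match f
  8  $ g g      g g $          match g
  9  $ g        g $            match g
Accept reached after 9 steps.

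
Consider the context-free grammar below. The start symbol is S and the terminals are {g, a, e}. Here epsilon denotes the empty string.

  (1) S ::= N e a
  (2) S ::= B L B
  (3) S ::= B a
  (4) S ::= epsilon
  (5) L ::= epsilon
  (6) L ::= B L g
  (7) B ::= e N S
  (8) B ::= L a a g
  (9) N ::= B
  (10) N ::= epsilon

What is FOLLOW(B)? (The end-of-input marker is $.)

FIRST(S): from S::=N e a we get {a, e}; from S::=B L B we get {a, e}; from S::=B a we get {a, e}; from S::=epsilon we get {epsilon}. So FIRST(S) = {epsilon, a, e}.
FIRST(L): from L::=epsilon we get {epsilon}; from L::=B L g we get {a, e}. So FIRST(L) = {epsilon, a, e}.
FIRST(B): from B::=e N S we get {e}; from B::=L a a g we get {a, e}. So FIRST(B) = {a, e}.
FIRST(N): from N::=B we get {a, e}; from N::=epsilon we get {epsilon}. So FIRST(N) = {epsilon, a, e}.
FOLLOW(S) includes $ since S is the start symbol.
FOLLOW(L): in S::=B L B, L is followed by B with FIRST {a, e}; in L::=B L g, L is followed by g with FIRST {g}; in B::=L a a g, L is followed by a a g with FIRST {a}. Thus FOLLOW(L) = {a, e, g}.
FOLLOW(S): in B::=e N S, the suffix after S is empty, so FOLLOW(S) ⊇ FOLLOW(B) = {$, a, e, g}. Thus FOLLOW(S) = {$, a, e, g}.
FOLLOW(B): in S::=B L B (occurrence 1), B is followed by L B with FIRST {a, e}; in S::=B L B (occurrence 2), the suffix after B is empty, so FOLLOW(B) ⊇ FOLLOW(S) = {$, a, e, g}; in S::=B a, B is followed by a with FIRST {a}; in L::=B L g, B is followed by L g with FIRST {a, e, g}; in N::=B, the suffix after B is empty, so FOLLOW(B) ⊇ FOLLOW(N) = {$, a, e, g}. Thus FOLLOW(B) = {$, a, e, g}.
FOLLOW(N): in S::=N e a, N is followed by e a with FIRST {e}; in B::=e N S, N is followed by S with FIRST {epsilon, a, e}; in B::=e N S, the suffix after N is nullable, so FOLLOW(N) ⊇ FOLLOW(B) = {$, a, e, g}. Thus FOLLOW(N) = {$, a, e, g}.

{$, a, e, g}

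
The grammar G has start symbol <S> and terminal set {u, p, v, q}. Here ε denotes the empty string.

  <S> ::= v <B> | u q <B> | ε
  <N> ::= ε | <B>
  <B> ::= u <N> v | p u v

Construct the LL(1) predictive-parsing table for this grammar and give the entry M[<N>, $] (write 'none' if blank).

none

FIRST(<S>): from <S>::=v <B> we get {v}; from <S>::=u q <B> we get {u}; from <S>::=ε we get {ε}. So FIRST(<S>) = {ε, u, v}.
FIRST(<B>): from <B>::=u <N> v we get {u}; from <B>::=p u v we get {p}. So FIRST(<B>) = {p, u}.
FIRST(<N>): from <N>::=ε we get {ε}; from <N>::=<B> we get {p, u}. So FIRST(<N>) = {ε, p, u}.
FOLLOW(<S>) includes $ since <S> is the start symbol.
FOLLOW(<N>): in <B>::=u <N> v, <N> is followed by v with FIRST {v}. Thus FOLLOW(<N>) = {v}.
For <N> ::= ε: FIRST(ε) = {ε}, so it goes in M[<N>, t] for t ∈ {}; since ε ∈ FIRST, also for every t ∈ FOLLOW(<N>) = {v}.
For <N> ::= <B>: FIRST(<B>) = {p, u}, so it goes in M[<N>, t] for t ∈ {p, u}.
None of these place a production in M[<N>, $].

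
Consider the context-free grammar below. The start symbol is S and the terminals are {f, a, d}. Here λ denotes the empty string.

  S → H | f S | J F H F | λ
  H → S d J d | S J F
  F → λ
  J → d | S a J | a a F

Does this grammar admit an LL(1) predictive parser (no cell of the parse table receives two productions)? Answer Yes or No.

No

FIRST(S) = {λ, a, d, f}
FIRST(H) = {a, d, f}
FIRST(F) = {λ}
FIRST(J) = {a, d, f}
FOLLOW(S) = {$, a, d, f}
FOLLOW(H) = {$, a, d, f}
FOLLOW(F) = {$, a, d, f}
FOLLOW(J) = {$, a, d, f}
Cell M[H, a] receives both H → S d J d and H → S J F — the grammar is not LL(1).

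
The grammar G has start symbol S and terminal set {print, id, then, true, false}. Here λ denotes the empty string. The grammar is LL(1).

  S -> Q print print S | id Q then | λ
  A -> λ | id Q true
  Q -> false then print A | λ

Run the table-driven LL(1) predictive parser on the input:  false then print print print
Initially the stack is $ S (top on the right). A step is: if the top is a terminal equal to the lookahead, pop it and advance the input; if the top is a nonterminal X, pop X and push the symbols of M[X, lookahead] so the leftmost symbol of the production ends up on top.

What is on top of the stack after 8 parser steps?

S

     Stack                               Input                           Action
  1  $ S                                 false then print print print $  expand S -> Q print print S
  2  $ S print print Q                   false then print print print $  expand Q -> false then print A
  3  $ S print print A print then false  false then print print print $  match false
  4  $ S print print A print then        then print print print $        match then
  5  $ S print print A print             print print print $             match print
  6  $ S print print A                   print print $                   expand A -> λ
  7  $ S print print                     print print $                   match print
  8  $ S print                           print $                         match print
Stack after step 8: $ S (top = S).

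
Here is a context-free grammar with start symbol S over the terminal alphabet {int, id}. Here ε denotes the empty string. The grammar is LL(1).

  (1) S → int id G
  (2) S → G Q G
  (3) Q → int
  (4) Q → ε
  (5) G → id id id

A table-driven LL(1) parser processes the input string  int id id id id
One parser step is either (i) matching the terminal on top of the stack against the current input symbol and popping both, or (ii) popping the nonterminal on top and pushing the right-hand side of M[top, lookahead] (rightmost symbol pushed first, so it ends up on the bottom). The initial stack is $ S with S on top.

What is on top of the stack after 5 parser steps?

     Stack       Input              Action
  1  $ S         int id id id id $  expand S → int id G
  2  $ G id int  int id id id id $  match int
  3  $ G id      id id id id $      match id
  4  $ G         id id id $         expand G → id id id
  5  $ id id id  id id id $         match id
Stack after step 5: $ id id (top = id).

id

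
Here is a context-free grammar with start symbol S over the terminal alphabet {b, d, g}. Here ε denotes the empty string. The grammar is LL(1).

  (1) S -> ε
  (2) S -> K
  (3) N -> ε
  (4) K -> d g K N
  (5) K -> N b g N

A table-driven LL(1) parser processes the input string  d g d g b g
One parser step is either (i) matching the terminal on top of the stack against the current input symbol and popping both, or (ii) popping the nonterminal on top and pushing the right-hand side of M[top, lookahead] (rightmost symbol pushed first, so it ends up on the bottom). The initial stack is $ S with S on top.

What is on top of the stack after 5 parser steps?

     Stack      Input          Action
  1  $ S        d g d g b g $  expand S -> K
  2  $ K        d g d g b g $  expand K -> d g K N
  3  $ N K g d  d g d g b g $  match d
  4  $ N K g    g d g b g $    match g
  5  $ N K      d g b g $      expand K -> d g K N
Stack after step 5: $ N N K g d (top = d).

d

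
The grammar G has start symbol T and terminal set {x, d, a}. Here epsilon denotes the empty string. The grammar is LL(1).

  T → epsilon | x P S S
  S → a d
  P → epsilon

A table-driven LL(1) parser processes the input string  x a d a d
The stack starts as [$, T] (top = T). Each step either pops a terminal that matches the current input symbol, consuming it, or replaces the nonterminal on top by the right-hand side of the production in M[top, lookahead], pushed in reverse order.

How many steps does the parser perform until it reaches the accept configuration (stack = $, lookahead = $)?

9

     Stack      Input        Action
  1  $ T        x a d a d $  expand T → x P S S
  2  $ S S P x  x a d a d $  match x
  3  $ S S P    a d a d $    expand P → epsilon
  4  $ S S      a d a d $    expand S → a d
  5  $ S d a    a d a d $    match a
  6  $ S d      d a d $      match d
  7  $ S        a d $        expand S → a d
  8  $ d a      a d $        match a
  9  $ d        d $          match d
Accept reached after 9 steps.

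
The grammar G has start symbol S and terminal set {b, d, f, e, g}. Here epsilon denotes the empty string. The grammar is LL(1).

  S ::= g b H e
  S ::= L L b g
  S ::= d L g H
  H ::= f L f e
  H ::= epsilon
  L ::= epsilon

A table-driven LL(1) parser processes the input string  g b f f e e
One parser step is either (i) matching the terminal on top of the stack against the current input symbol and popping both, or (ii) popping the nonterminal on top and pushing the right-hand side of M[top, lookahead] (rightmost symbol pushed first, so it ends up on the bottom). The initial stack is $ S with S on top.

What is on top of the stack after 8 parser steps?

step 1: stack=$ S  input=g b f f e e $  — expand S ::= g b H e
step 2: stack=$ e H b g  input=g b f f e e $  — match g
step 3: stack=$ e H b  input=b f f e e $  — match b
step 4: stack=$ e H  input=f f e e $  — expand H ::= f L f e
step 5: stack=$ e e f L f  input=f f e e $  — match f
step 6: stack=$ e e f L  input=f e e $  — expand L ::= epsilon
step 7: stack=$ e e f  input=f e e $  — match f
step 8: stack=$ e e  input=e e $  — match e
Stack after step 8: $ e (top = e).

e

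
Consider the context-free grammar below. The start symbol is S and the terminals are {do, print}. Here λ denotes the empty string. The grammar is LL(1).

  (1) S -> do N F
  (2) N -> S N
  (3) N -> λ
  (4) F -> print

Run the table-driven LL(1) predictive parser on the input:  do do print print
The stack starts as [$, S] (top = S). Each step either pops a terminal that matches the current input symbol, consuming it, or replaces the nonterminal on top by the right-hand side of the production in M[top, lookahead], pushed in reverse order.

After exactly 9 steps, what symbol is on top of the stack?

step 1: stack=$ S  input=do do print print $  — expand S -> do N F
step 2: stack=$ F N do  input=do do print print $  — match do
step 3: stack=$ F N  input=do print print $  — expand N -> S N
step 4: stack=$ F N S  input=do print print $  — expand S -> do N F
step 5: stack=$ F N F N do  input=do print print $  — match do
step 6: stack=$ F N F N  input=print print $  — expand N -> λ
step 7: stack=$ F N F  input=print print $  — expand F -> print
step 8: stack=$ F N print  input=print print $  — match print
step 9: stack=$ F N  input=print $  — expand N -> λ
Stack after step 9: $ F (top = F).

F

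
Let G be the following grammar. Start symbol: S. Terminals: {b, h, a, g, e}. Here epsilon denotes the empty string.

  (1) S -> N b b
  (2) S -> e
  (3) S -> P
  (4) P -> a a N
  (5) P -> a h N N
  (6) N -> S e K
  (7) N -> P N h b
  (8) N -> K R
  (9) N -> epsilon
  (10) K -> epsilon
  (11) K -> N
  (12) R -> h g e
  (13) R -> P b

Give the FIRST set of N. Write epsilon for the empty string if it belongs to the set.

{epsilon, a, b, e, h}

FIRST(P) = {a}
FIRST(R) = {a, h}  (via P b)
FIRST(S) = {a, b, e, h}  (via N b b, P)
FIRST(N) = {epsilon, a, b, e, h}  (via S e K, P N h b, K R)
FIRST(K) = {epsilon, a, b, e, h}  (via N)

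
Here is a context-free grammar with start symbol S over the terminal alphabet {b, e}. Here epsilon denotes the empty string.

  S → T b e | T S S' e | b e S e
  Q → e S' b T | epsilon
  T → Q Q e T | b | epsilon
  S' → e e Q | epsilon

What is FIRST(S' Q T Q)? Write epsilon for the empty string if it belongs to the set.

{epsilon, b, e}

FIRST(Q) = {epsilon, e}
FIRST(S') = {epsilon, e}
FIRST(T) = {epsilon, b, e}  (via Q Q e T)
FIRST(S) = {b, e}  (via T b e, T S S' e)
FIRST(S' Q T Q): take FIRST of each symbol in turn, carrying on past any symbol whose FIRST contains epsilon; result {epsilon, b, e}.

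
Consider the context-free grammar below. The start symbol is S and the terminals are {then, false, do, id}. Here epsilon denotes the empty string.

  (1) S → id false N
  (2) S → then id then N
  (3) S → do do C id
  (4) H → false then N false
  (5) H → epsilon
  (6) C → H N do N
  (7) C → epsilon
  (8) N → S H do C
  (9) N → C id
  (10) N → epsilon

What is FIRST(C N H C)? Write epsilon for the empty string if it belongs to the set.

FIRST(S): from S→id false N we get {id}; from S→then id then N we get {then}; from S→do do C id we get {do}. So FIRST(S) = {do, id, then}.
FIRST(H): from H→false then N false we get {false}; from H→epsilon we get {epsilon}. So FIRST(H) = {epsilon, false}.
FIRST(C): from C→H N do N we get {do, false, id, then}; from C→epsilon we get {epsilon}. So FIRST(C) = {epsilon, do, false, id, then}.
FIRST(N): from N→S H do C we get {do, id, then}; from N→C id we get {do, false, id, then}; from N→epsilon we get {epsilon}. So FIRST(N) = {epsilon, do, false, id, then}.
FIRST(C N H C): take FIRST of each symbol in turn, carrying on past any symbol whose FIRST contains epsilon; result {epsilon, do, false, id, then}.

{epsilon, do, false, id, then}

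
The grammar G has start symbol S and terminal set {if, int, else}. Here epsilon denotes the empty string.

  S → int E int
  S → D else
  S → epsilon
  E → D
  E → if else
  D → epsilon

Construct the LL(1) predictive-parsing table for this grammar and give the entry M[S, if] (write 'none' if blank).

none

FIRST(D): from D→epsilon we get {epsilon}. So FIRST(D) = {epsilon}.
FIRST(S): from S→int E int we get {int}; from S→D else we get {else}; from S→epsilon we get {epsilon}. So FIRST(S) = {epsilon, else, int}.
FIRST(E): from E→D we get {epsilon}; from E→if else we get {if}. So FIRST(E) = {epsilon, if}.
FOLLOW(S) includes $ since S is the start symbol.
FOLLOW(S): S appears on no right-hand side. Thus FOLLOW(S) = {$}.
For S → int E int: FIRST(int E int) = {int}, so it goes in M[S, t] for t ∈ {int}.
For S → D else: FIRST(D else) = {else}, so it goes in M[S, t] for t ∈ {else}.
For S → epsilon: FIRST(epsilon) = {epsilon}, so it goes in M[S, t] for t ∈ {}; since epsilon ∈ FIRST, also for every t ∈ FOLLOW(S) = {$}.
None of these place a production in M[S, if].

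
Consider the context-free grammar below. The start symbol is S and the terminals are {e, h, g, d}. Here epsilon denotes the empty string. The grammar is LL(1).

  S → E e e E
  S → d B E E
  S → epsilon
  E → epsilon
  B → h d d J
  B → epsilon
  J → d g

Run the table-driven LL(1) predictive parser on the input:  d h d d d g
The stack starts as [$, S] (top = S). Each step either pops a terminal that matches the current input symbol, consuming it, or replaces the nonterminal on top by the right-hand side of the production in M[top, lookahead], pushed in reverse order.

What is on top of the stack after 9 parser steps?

E

     Stack          Input          Action
  1  $ S            d h d d d g $  expand S → d B E E
  2  $ E E B d      d h d d d g $  match d
  3  $ E E B        h d d d g $    expand B → h d d J
  4  $ E E J d d h  h d d d g $    match h
  5  $ E E J d d    d d d g $      match d
  6  $ E E J d      d d g $        match d
  7  $ E E J        d g $          expand J → d g
  8  $ E E g d      d g $          match d
  9  $ E E g        g $            match g
Stack after step 9: $ E E (top = E).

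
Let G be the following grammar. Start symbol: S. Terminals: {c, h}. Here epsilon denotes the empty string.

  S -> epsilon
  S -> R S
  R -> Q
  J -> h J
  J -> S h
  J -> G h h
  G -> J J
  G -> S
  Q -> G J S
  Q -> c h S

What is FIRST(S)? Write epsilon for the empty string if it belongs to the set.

{epsilon, c, h}

FIRST(S): from S->epsilon we get {epsilon}; from S->R S we get {c, h}. So FIRST(S) = {epsilon, c, h}.
FIRST(R): from R->Q we get {c, h}. So FIRST(R) = {c, h}.
FIRST(J): from J->h J we get {h}; from J->S h we get {c, h}; from J->G h h we get {c, h}. So FIRST(J) = {c, h}.
FIRST(G): from G->J J we get {c, h}; from G->S we get {epsilon, c, h}. So FIRST(G) = {epsilon, c, h}.
FIRST(Q): from Q->G J S we get {c, h}; from Q->c h S we get {c}. So FIRST(Q) = {c, h}.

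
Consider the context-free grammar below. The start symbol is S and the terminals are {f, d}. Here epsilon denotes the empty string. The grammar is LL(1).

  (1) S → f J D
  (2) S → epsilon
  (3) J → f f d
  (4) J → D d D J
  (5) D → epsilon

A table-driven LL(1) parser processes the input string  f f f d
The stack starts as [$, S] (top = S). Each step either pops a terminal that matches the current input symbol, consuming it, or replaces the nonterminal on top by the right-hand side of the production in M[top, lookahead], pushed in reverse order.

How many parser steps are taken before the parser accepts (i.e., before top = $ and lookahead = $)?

7

step 1: stack=$ S  input=f f f d $  — expand S → f J D
step 2: stack=$ D J f  input=f f f d $  — match f
step 3: stack=$ D J  input=f f d $  — expand J → f f d
step 4: stack=$ D d f f  input=f f d $  — match f
step 5: stack=$ D d f  input=f d $  — match f
step 6: stack=$ D d  input=d $  — match d
step 7: stack=$ D  input=$  — expand D → epsilon
Accept reached after 7 steps.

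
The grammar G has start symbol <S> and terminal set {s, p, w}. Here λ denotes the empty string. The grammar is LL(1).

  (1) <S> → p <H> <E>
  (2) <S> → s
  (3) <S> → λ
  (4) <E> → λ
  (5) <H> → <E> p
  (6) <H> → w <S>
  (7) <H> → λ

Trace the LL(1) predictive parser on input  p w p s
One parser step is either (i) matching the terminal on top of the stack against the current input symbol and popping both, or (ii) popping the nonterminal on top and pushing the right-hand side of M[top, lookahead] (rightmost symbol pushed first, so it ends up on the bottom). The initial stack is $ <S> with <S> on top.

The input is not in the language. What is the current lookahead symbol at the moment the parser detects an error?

step 1: stack=$ <S>  input=p w p s $  — expand <S> → p <H> <E>
step 2: stack=$ <E> <H> p  input=p w p s $  — match p
step 3: stack=$ <E> <H>  input=w p s $  — expand <H> → w <S>
step 4: stack=$ <E> <S> w  input=w p s $  — match w
step 5: stack=$ <E> <S>  input=p s $  — expand <S> → p <H> <E>
step 6: stack=$ <E> <E> <H> p  input=p s $  — match p
step 7: stack=$ <E> <E> <H>  input=s $  — error: M[<H>, s] is empty

s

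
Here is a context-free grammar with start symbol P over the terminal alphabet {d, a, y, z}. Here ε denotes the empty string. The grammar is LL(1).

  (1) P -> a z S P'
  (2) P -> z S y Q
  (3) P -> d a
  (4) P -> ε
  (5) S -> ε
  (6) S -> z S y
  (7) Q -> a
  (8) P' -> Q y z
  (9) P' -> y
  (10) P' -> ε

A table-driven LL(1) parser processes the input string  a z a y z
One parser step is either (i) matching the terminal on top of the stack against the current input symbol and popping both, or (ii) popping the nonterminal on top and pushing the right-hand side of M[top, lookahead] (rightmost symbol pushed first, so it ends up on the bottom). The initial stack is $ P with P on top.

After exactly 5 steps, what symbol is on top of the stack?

Q

     Stack       Input        Action
  1  $ P         a z a y z $  expand P -> a z S P'
  2  $ P' S z a  a z a y z $  match a
  3  $ P' S z    z a y z $    match z
  4  $ P' S      a y z $      expand S -> ε
  5  $ P'        a y z $      expand P' -> Q y z
Stack after step 5: $ z y Q (top = Q).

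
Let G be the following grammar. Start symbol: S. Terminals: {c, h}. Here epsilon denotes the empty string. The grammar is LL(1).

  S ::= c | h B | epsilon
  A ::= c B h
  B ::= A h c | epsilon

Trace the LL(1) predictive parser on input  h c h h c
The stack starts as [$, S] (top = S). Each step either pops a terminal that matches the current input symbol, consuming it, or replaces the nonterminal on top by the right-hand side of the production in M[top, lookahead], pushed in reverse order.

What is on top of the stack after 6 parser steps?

step 1: stack=$ S  input=h c h h c $  — expand S ::= h B
step 2: stack=$ B h  input=h c h h c $  — match h
step 3: stack=$ B  input=c h h c $  — expand B ::= A h c
step 4: stack=$ c h A  input=c h h c $  — expand A ::= c B h
step 5: stack=$ c h h B c  input=c h h c $  — match c
step 6: stack=$ c h h B  input=h h c $  — expand B ::= epsilon
Stack after step 6: $ c h h (top = h).

h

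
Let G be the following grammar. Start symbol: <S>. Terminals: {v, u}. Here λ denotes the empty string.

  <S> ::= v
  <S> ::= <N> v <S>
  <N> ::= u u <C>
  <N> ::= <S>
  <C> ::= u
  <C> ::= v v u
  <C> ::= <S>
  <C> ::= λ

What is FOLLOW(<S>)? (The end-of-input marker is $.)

{$, v}

FIRST(<S>) = {u, v}  (via <N> v <S>)
FIRST(<N>) = {u, v}  (via <S>)
FIRST(<C>) = {λ, u, v}  (via <S>)
FOLLOW(<S>) includes $ since <S> is the start symbol.
FOLLOW(<N>): in <S>::=<N> v <S>, <N> is followed by v <S> with FIRST {v}. Thus FOLLOW(<N>) = {v}.
FOLLOW(<C>): in <N>::=u u <C>, the suffix after <C> is empty, so FOLLOW(<C>) ⊇ FOLLOW(<N>) = {v}. Thus FOLLOW(<C>) = {v}.
FOLLOW(<S>): in <S>::=<N> v <S>, the suffix after <S> is empty (adds nothing new); in <N>::=<S>, the suffix after <S> is empty, so FOLLOW(<S>) ⊇ FOLLOW(<N>) = {v}; in <C>::=<S>, the suffix after <S> is empty, so FOLLOW(<S>) ⊇ FOLLOW(<C>) = {v}. Thus FOLLOW(<S>) = {$, v}.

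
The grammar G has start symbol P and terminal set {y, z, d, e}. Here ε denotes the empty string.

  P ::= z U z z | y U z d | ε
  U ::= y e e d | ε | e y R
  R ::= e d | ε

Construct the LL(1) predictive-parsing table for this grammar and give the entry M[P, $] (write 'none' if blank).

FIRST(P) = {ε, y, z}
FIRST(U) = {ε, e, y}
FIRST(R) = {ε, e}
FOLLOW(P) includes $ since P is the start symbol.
FOLLOW(P): P appears on no right-hand side. Thus FOLLOW(P) = {$}.
For P ::= z U z z: FIRST(z U z z) = {z}, so it goes in M[P, t] for t ∈ {z}.
For P ::= y U z d: FIRST(y U z d) = {y}, so it goes in M[P, t] for t ∈ {y}.
For P ::= ε: FIRST(ε) = {ε}, so it goes in M[P, t] for t ∈ {}; since ε ∈ FIRST, also for every t ∈ FOLLOW(P) = {$}.

P ::= ε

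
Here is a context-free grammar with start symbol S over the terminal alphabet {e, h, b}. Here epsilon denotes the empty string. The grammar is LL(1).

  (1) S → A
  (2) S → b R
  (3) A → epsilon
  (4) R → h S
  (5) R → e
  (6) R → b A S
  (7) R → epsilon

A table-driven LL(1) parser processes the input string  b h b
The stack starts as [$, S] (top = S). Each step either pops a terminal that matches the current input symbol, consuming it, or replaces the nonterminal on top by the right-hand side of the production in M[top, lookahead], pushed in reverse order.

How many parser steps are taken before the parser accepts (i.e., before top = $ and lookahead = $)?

step 1: stack=$ S  input=b h b $  — expand S → b R
step 2: stack=$ R b  input=b h b $  — match b
step 3: stack=$ R  input=h b $  — expand R → h S
step 4: stack=$ S h  input=h b $  — match h
step 5: stack=$ S  input=b $  — expand S → b R
step 6: stack=$ R b  input=b $  — match b
step 7: stack=$ R  input=$  — expand R → epsilon
Accept reached after 7 steps.

7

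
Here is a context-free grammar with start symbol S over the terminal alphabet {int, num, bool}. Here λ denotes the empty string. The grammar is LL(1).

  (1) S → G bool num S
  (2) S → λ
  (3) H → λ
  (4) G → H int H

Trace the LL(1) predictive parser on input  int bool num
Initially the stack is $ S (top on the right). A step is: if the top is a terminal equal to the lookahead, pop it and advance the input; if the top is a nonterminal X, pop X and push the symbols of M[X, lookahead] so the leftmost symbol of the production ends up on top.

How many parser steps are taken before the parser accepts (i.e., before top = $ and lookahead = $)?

8

     Stack                 Input           Action
  1  $ S                   int bool num $  expand S → G bool num S
  2  $ S num bool G        int bool num $  expand G → H int H
  3  $ S num bool H int H  int bool num $  expand H → λ
  4  $ S num bool H int    int bool num $  match int
  5  $ S num bool H        bool num $      expand H → λ
  6  $ S num bool          bool num $      match bool
  7  $ S num               num $           match num
  8  $ S                   $               expand S → λ
Accept reached after 8 steps.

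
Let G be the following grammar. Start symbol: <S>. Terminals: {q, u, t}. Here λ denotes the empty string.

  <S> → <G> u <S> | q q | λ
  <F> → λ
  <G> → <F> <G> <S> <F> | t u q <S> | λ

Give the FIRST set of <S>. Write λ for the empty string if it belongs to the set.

FIRST(<F>): from <F>→λ we get {λ}. So FIRST(<F>) = {λ}.
FIRST(<S>): from <S>→<G> u <S> we get {q, t, u}; from <S>→q q we get {q}; from <S>→λ we get {λ}. So FIRST(<S>) = {λ, q, t, u}.
FIRST(<G>): from <G>→<F> <G> <S> <F> we get {λ, q, t, u}; from <G>→t u q <S> we get {t}; from <G>→λ we get {λ}. So FIRST(<G>) = {λ, q, t, u}.

{λ, q, t, u}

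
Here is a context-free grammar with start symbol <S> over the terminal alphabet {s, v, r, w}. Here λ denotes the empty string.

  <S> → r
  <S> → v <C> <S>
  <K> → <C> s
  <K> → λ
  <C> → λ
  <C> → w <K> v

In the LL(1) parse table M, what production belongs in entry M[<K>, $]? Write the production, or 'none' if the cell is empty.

FIRST(<S>) = {r, v}
FIRST(<C>) = {λ, w}
FIRST(<K>) = {λ, s, w}  (via <C> s)
FOLLOW(<S>) includes $ since <S> is the start symbol.
FOLLOW(<K>): in <C>→w <K> v, <K> is followed by v with FIRST {v}. Thus FOLLOW(<K>) = {v}.
For <K> → <C> s: FIRST(<C> s) = {s, w}, so it goes in M[<K>, t] for t ∈ {s, w}.
For <K> → λ: FIRST(λ) = {λ}, so it goes in M[<K>, t] for t ∈ {}; since λ ∈ FIRST, also for every t ∈ FOLLOW(<K>) = {v}.
None of these place a production in M[<K>, $].

none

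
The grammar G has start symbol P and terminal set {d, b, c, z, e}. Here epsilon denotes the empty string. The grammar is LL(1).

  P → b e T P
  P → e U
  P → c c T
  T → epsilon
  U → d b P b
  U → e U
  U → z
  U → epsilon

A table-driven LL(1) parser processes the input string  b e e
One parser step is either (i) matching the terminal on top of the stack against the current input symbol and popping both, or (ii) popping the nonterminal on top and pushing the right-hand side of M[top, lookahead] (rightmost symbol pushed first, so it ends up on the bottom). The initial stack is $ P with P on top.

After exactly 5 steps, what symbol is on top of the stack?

     Stack      Input    Action
  1  $ P        b e e $  expand P → b e T P
  2  $ P T e b  b e e $  match b
  3  $ P T e    e e $    match e
  4  $ P T      e $      expand T → epsilon
  5  $ P        e $      expand P → e U
Stack after step 5: $ U e (top = e).

e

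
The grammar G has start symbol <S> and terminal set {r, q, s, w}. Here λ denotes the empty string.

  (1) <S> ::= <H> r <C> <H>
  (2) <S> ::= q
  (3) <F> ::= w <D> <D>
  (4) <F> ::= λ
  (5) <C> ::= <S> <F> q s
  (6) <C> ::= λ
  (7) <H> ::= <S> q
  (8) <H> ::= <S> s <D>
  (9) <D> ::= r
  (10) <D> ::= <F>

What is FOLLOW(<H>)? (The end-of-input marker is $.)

FIRST(<F>): from <F>::=w <D> <D> we get {w}; from <F>::=λ we get {λ}. So FIRST(<F>) = {λ, w}.
FIRST(<D>): from <D>::=r we get {r}; from <D>::=<F> we get {λ, w}. So FIRST(<D>) = {λ, r, w}.
FIRST(<S>): from <S>::=<H> r <C> <H> we get {q}; from <S>::=q we get {q}. So FIRST(<S>) = {q}.
FIRST(<C>): from <C>::=<S> <F> q s we get {q}; from <C>::=λ we get {λ}. So FIRST(<C>) = {λ, q}.
FIRST(<H>): from <H>::=<S> q we get {q}; from <H>::=<S> s <D> we get {q}. So FIRST(<H>) = {q}.
FOLLOW(<S>) includes $ since <S> is the start symbol.
FOLLOW(<S>): in <C>::=<S> <F> q s, <S> is followed by <F> q s with FIRST {q, w}; in <H>::=<S> q, <S> is followed by q with FIRST {q}; in <H>::=<S> s <D>, <S> is followed by s <D> with FIRST {s}. Thus FOLLOW(<S>) = {$, q, s, w}.
FOLLOW(<C>): in <S>::=<H> r <C> <H>, <C> is followed by <H> with FIRST {q}. Thus FOLLOW(<C>) = {q}.
FOLLOW(<H>): in <S>::=<H> r <C> <H> (occurrence 1), <H> is followed by r <C> <H> with FIRST {r}; in <S>::=<H> r <C> <H> (occurrence 2), the suffix after <H> is empty, so FOLLOW(<H>) ⊇ FOLLOW(<S>) = {$, q, s, w}. Thus FOLLOW(<H>) = {$, q, r, s, w}.
FOLLOW(<F>): in <C>::=<S> <F> q s, <F> is followed by q s with FIRST {q}; in <D>::=<F>, the suffix after <F> is empty, so FOLLOW(<F>) ⊇ FOLLOW(<D>) = {$, q, r, s, w}. Thus FOLLOW(<F>) = {$, q, r, s, w}.
FOLLOW(<D>): in <F>::=w <D> <D> (occurrence 1), <D> is followed by <D> with FIRST {λ, r, w}; in <F>::=w <D> <D> (occurrence 1), the suffix after <D> is nullable, so FOLLOW(<D>) ⊇ FOLLOW(<F>) = {$, q, r, s, w}; in <F>::=w <D> <D> (occurrence 2), the suffix after <D> is empty, so FOLLOW(<D>) ⊇ FOLLOW(<F>) = {$, q, r, s, w}; in <H>::=<S> s <D>, the suffix after <D> is empty, so FOLLOW(<D>) ⊇ FOLLOW(<H>) = {$, q, r, s, w}. Thus FOLLOW(<D>) = {$, q, r, s, w}.

{$, q, r, s, w}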